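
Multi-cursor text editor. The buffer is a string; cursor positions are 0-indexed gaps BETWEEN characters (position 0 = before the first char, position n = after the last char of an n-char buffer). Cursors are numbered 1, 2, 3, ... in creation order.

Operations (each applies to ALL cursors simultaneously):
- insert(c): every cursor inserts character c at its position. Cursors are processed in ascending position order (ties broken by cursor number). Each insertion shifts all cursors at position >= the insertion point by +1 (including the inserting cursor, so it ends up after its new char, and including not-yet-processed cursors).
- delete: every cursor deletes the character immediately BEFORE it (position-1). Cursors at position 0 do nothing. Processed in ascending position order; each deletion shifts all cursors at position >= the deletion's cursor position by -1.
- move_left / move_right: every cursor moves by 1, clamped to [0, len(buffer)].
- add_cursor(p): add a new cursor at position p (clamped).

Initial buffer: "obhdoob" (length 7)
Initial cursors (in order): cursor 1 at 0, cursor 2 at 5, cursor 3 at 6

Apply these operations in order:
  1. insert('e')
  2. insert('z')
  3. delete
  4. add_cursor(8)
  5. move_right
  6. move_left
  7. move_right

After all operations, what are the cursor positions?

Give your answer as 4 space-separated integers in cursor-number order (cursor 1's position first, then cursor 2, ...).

Answer: 2 8 10 9

Derivation:
After op 1 (insert('e')): buffer="eobhdoeoeb" (len 10), cursors c1@1 c2@7 c3@9, authorship 1.....2.3.
After op 2 (insert('z')): buffer="ezobhdoezoezb" (len 13), cursors c1@2 c2@9 c3@12, authorship 11.....22.33.
After op 3 (delete): buffer="eobhdoeoeb" (len 10), cursors c1@1 c2@7 c3@9, authorship 1.....2.3.
After op 4 (add_cursor(8)): buffer="eobhdoeoeb" (len 10), cursors c1@1 c2@7 c4@8 c3@9, authorship 1.....2.3.
After op 5 (move_right): buffer="eobhdoeoeb" (len 10), cursors c1@2 c2@8 c4@9 c3@10, authorship 1.....2.3.
After op 6 (move_left): buffer="eobhdoeoeb" (len 10), cursors c1@1 c2@7 c4@8 c3@9, authorship 1.....2.3.
After op 7 (move_right): buffer="eobhdoeoeb" (len 10), cursors c1@2 c2@8 c4@9 c3@10, authorship 1.....2.3.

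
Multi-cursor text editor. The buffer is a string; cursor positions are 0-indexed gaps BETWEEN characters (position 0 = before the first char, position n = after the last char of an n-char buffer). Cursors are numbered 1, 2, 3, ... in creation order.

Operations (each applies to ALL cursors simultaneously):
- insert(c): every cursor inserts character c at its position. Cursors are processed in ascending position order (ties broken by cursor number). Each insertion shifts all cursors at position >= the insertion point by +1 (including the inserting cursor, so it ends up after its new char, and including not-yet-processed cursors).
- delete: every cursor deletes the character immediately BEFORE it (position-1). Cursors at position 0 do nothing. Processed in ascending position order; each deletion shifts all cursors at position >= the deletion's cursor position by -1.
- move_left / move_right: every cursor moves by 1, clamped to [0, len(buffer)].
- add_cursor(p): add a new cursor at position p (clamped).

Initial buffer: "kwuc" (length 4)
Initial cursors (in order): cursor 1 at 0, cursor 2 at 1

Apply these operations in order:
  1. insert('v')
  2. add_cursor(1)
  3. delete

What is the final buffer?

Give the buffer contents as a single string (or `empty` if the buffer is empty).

Answer: kwuc

Derivation:
After op 1 (insert('v')): buffer="vkvwuc" (len 6), cursors c1@1 c2@3, authorship 1.2...
After op 2 (add_cursor(1)): buffer="vkvwuc" (len 6), cursors c1@1 c3@1 c2@3, authorship 1.2...
After op 3 (delete): buffer="kwuc" (len 4), cursors c1@0 c3@0 c2@1, authorship ....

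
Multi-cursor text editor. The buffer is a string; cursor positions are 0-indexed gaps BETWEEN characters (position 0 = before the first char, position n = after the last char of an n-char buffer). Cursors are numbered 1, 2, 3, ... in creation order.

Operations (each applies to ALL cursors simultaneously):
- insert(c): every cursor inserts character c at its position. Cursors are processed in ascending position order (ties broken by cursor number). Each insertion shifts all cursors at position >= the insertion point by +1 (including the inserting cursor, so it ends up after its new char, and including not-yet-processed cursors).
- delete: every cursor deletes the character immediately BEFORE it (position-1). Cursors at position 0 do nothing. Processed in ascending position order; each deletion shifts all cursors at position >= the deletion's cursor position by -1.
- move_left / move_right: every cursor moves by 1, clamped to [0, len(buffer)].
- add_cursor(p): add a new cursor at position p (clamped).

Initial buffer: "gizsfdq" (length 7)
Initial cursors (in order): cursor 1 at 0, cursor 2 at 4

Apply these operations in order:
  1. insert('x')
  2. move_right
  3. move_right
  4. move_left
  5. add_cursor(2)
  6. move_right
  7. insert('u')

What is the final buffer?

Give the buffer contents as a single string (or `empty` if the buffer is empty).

Answer: xgiuuzsxfduq

Derivation:
After op 1 (insert('x')): buffer="xgizsxfdq" (len 9), cursors c1@1 c2@6, authorship 1....2...
After op 2 (move_right): buffer="xgizsxfdq" (len 9), cursors c1@2 c2@7, authorship 1....2...
After op 3 (move_right): buffer="xgizsxfdq" (len 9), cursors c1@3 c2@8, authorship 1....2...
After op 4 (move_left): buffer="xgizsxfdq" (len 9), cursors c1@2 c2@7, authorship 1....2...
After op 5 (add_cursor(2)): buffer="xgizsxfdq" (len 9), cursors c1@2 c3@2 c2@7, authorship 1....2...
After op 6 (move_right): buffer="xgizsxfdq" (len 9), cursors c1@3 c3@3 c2@8, authorship 1....2...
After op 7 (insert('u')): buffer="xgiuuzsxfduq" (len 12), cursors c1@5 c3@5 c2@11, authorship 1..13..2..2.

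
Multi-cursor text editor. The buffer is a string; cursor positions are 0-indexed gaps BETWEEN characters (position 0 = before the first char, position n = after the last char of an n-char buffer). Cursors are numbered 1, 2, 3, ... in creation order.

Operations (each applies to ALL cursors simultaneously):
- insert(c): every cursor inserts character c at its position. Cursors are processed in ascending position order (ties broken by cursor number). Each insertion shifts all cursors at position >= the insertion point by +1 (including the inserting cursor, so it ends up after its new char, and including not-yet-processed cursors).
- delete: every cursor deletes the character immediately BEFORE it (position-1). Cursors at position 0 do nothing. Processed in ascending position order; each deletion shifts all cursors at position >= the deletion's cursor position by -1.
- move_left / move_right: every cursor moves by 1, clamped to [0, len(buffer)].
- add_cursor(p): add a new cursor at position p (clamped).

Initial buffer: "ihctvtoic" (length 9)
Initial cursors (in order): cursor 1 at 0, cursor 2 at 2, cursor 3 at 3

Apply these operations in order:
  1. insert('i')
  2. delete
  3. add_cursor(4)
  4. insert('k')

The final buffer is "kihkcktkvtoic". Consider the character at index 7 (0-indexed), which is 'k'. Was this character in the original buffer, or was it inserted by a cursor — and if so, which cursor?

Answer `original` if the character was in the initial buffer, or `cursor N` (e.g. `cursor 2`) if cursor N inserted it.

Answer: cursor 4

Derivation:
After op 1 (insert('i')): buffer="iihicitvtoic" (len 12), cursors c1@1 c2@4 c3@6, authorship 1..2.3......
After op 2 (delete): buffer="ihctvtoic" (len 9), cursors c1@0 c2@2 c3@3, authorship .........
After op 3 (add_cursor(4)): buffer="ihctvtoic" (len 9), cursors c1@0 c2@2 c3@3 c4@4, authorship .........
After op 4 (insert('k')): buffer="kihkcktkvtoic" (len 13), cursors c1@1 c2@4 c3@6 c4@8, authorship 1..2.3.4.....
Authorship (.=original, N=cursor N): 1 . . 2 . 3 . 4 . . . . .
Index 7: author = 4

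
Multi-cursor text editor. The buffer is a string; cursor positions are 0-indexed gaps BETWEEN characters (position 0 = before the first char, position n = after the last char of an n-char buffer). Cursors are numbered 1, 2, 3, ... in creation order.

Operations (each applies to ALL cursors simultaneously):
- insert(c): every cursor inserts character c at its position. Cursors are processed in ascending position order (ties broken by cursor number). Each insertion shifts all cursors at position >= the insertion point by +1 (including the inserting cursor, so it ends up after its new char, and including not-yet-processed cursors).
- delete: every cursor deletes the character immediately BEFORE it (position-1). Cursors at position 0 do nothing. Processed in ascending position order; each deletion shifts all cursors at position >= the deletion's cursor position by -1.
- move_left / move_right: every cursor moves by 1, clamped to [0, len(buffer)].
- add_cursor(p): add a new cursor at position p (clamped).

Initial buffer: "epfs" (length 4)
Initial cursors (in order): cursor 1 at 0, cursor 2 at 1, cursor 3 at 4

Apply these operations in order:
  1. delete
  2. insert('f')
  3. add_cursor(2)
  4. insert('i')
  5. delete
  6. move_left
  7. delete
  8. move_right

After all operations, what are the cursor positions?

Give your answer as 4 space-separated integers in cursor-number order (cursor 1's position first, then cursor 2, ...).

After op 1 (delete): buffer="pf" (len 2), cursors c1@0 c2@0 c3@2, authorship ..
After op 2 (insert('f')): buffer="ffpff" (len 5), cursors c1@2 c2@2 c3@5, authorship 12..3
After op 3 (add_cursor(2)): buffer="ffpff" (len 5), cursors c1@2 c2@2 c4@2 c3@5, authorship 12..3
After op 4 (insert('i')): buffer="ffiiipffi" (len 9), cursors c1@5 c2@5 c4@5 c3@9, authorship 12124..33
After op 5 (delete): buffer="ffpff" (len 5), cursors c1@2 c2@2 c4@2 c3@5, authorship 12..3
After op 6 (move_left): buffer="ffpff" (len 5), cursors c1@1 c2@1 c4@1 c3@4, authorship 12..3
After op 7 (delete): buffer="fpf" (len 3), cursors c1@0 c2@0 c4@0 c3@2, authorship 2.3
After op 8 (move_right): buffer="fpf" (len 3), cursors c1@1 c2@1 c4@1 c3@3, authorship 2.3

Answer: 1 1 3 1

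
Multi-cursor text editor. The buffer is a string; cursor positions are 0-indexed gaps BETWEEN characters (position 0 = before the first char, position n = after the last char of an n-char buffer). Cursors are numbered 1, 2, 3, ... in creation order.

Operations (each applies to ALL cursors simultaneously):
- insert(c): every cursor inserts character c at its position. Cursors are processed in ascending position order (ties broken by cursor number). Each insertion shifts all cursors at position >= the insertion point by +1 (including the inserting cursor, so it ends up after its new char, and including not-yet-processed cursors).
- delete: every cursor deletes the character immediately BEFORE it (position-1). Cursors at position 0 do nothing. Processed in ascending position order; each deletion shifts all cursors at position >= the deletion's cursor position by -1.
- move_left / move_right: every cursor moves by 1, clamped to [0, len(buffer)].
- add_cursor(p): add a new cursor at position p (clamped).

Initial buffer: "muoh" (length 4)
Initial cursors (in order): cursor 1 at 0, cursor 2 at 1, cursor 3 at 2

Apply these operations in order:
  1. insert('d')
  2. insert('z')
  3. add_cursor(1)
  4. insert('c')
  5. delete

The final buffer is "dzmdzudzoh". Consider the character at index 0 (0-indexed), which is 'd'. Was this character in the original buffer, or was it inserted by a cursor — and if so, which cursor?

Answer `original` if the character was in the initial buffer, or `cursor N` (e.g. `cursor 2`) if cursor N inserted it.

After op 1 (insert('d')): buffer="dmdudoh" (len 7), cursors c1@1 c2@3 c3@5, authorship 1.2.3..
After op 2 (insert('z')): buffer="dzmdzudzoh" (len 10), cursors c1@2 c2@5 c3@8, authorship 11.22.33..
After op 3 (add_cursor(1)): buffer="dzmdzudzoh" (len 10), cursors c4@1 c1@2 c2@5 c3@8, authorship 11.22.33..
After op 4 (insert('c')): buffer="dczcmdzcudzcoh" (len 14), cursors c4@2 c1@4 c2@8 c3@12, authorship 1411.222.333..
After op 5 (delete): buffer="dzmdzudzoh" (len 10), cursors c4@1 c1@2 c2@5 c3@8, authorship 11.22.33..
Authorship (.=original, N=cursor N): 1 1 . 2 2 . 3 3 . .
Index 0: author = 1

Answer: cursor 1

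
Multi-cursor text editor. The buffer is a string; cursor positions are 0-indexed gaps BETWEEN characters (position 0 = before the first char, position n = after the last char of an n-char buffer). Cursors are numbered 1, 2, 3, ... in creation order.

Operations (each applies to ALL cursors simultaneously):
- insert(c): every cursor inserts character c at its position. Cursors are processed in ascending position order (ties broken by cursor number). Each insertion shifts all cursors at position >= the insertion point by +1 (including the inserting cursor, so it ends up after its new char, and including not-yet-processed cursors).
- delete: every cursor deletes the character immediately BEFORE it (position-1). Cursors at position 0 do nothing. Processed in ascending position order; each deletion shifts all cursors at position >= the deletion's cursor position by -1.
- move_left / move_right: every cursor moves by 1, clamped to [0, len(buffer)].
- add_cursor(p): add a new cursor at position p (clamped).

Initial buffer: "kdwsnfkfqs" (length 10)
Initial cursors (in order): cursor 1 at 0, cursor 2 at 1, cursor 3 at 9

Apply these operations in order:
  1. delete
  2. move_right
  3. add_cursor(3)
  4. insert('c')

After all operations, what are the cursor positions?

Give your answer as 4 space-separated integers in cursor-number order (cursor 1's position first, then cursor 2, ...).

Answer: 3 3 12 6

Derivation:
After op 1 (delete): buffer="dwsnfkfs" (len 8), cursors c1@0 c2@0 c3@7, authorship ........
After op 2 (move_right): buffer="dwsnfkfs" (len 8), cursors c1@1 c2@1 c3@8, authorship ........
After op 3 (add_cursor(3)): buffer="dwsnfkfs" (len 8), cursors c1@1 c2@1 c4@3 c3@8, authorship ........
After op 4 (insert('c')): buffer="dccwscnfkfsc" (len 12), cursors c1@3 c2@3 c4@6 c3@12, authorship .12..4.....3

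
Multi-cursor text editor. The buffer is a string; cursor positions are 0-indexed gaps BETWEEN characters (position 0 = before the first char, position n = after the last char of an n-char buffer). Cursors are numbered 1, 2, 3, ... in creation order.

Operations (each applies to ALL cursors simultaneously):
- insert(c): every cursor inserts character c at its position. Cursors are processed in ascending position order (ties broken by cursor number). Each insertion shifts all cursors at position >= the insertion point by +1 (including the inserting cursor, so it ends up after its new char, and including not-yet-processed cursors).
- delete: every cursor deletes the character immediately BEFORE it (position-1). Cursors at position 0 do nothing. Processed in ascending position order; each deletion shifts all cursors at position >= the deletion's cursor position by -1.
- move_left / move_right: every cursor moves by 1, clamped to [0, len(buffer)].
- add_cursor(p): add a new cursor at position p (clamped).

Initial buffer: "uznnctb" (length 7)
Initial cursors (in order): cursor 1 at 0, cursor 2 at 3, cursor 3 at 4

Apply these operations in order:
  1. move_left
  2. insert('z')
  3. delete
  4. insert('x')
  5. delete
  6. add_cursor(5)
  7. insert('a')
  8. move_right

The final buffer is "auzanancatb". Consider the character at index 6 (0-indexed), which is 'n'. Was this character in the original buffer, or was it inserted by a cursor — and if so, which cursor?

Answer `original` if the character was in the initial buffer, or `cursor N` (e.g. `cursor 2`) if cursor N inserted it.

Answer: original

Derivation:
After op 1 (move_left): buffer="uznnctb" (len 7), cursors c1@0 c2@2 c3@3, authorship .......
After op 2 (insert('z')): buffer="zuzznznctb" (len 10), cursors c1@1 c2@4 c3@6, authorship 1..2.3....
After op 3 (delete): buffer="uznnctb" (len 7), cursors c1@0 c2@2 c3@3, authorship .......
After op 4 (insert('x')): buffer="xuzxnxnctb" (len 10), cursors c1@1 c2@4 c3@6, authorship 1..2.3....
After op 5 (delete): buffer="uznnctb" (len 7), cursors c1@0 c2@2 c3@3, authorship .......
After op 6 (add_cursor(5)): buffer="uznnctb" (len 7), cursors c1@0 c2@2 c3@3 c4@5, authorship .......
After op 7 (insert('a')): buffer="auzanancatb" (len 11), cursors c1@1 c2@4 c3@6 c4@9, authorship 1..2.3..4..
After op 8 (move_right): buffer="auzanancatb" (len 11), cursors c1@2 c2@5 c3@7 c4@10, authorship 1..2.3..4..
Authorship (.=original, N=cursor N): 1 . . 2 . 3 . . 4 . .
Index 6: author = original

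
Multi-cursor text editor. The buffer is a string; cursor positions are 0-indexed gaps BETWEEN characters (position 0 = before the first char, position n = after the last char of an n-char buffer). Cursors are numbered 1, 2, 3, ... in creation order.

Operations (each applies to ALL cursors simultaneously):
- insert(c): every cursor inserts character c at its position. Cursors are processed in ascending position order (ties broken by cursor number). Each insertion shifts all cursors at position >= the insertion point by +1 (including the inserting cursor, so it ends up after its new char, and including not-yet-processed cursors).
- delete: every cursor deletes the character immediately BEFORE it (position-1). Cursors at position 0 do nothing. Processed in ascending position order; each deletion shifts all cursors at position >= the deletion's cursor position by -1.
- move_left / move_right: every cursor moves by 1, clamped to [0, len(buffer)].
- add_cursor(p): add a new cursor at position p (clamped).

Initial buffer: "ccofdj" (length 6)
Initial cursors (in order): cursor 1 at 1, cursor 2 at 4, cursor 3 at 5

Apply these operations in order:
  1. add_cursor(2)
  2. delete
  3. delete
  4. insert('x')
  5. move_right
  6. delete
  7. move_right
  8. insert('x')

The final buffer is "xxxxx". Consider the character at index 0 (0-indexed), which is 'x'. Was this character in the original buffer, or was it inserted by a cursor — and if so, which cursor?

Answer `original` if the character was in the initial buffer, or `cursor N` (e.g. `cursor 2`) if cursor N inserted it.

Answer: cursor 1

Derivation:
After op 1 (add_cursor(2)): buffer="ccofdj" (len 6), cursors c1@1 c4@2 c2@4 c3@5, authorship ......
After op 2 (delete): buffer="oj" (len 2), cursors c1@0 c4@0 c2@1 c3@1, authorship ..
After op 3 (delete): buffer="j" (len 1), cursors c1@0 c2@0 c3@0 c4@0, authorship .
After op 4 (insert('x')): buffer="xxxxj" (len 5), cursors c1@4 c2@4 c3@4 c4@4, authorship 1234.
After op 5 (move_right): buffer="xxxxj" (len 5), cursors c1@5 c2@5 c3@5 c4@5, authorship 1234.
After op 6 (delete): buffer="x" (len 1), cursors c1@1 c2@1 c3@1 c4@1, authorship 1
After op 7 (move_right): buffer="x" (len 1), cursors c1@1 c2@1 c3@1 c4@1, authorship 1
After op 8 (insert('x')): buffer="xxxxx" (len 5), cursors c1@5 c2@5 c3@5 c4@5, authorship 11234
Authorship (.=original, N=cursor N): 1 1 2 3 4
Index 0: author = 1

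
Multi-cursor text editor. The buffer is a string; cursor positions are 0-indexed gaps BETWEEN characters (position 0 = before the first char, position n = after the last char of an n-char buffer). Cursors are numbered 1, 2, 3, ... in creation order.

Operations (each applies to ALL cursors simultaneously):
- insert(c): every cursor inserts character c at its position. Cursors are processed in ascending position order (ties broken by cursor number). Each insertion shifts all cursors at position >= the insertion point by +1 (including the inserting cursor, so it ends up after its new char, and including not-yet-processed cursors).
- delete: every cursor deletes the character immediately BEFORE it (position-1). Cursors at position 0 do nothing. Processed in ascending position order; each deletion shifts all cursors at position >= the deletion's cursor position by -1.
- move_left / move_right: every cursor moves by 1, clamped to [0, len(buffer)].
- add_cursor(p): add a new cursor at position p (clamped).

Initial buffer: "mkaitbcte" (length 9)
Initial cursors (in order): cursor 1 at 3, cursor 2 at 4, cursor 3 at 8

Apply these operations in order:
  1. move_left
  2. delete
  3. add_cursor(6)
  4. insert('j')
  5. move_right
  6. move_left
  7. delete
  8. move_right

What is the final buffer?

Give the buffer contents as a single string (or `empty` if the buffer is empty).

Answer: mitbtj

Derivation:
After op 1 (move_left): buffer="mkaitbcte" (len 9), cursors c1@2 c2@3 c3@7, authorship .........
After op 2 (delete): buffer="mitbte" (len 6), cursors c1@1 c2@1 c3@4, authorship ......
After op 3 (add_cursor(6)): buffer="mitbte" (len 6), cursors c1@1 c2@1 c3@4 c4@6, authorship ......
After op 4 (insert('j')): buffer="mjjitbjtej" (len 10), cursors c1@3 c2@3 c3@7 c4@10, authorship .12...3..4
After op 5 (move_right): buffer="mjjitbjtej" (len 10), cursors c1@4 c2@4 c3@8 c4@10, authorship .12...3..4
After op 6 (move_left): buffer="mjjitbjtej" (len 10), cursors c1@3 c2@3 c3@7 c4@9, authorship .12...3..4
After op 7 (delete): buffer="mitbtj" (len 6), cursors c1@1 c2@1 c3@4 c4@5, authorship .....4
After op 8 (move_right): buffer="mitbtj" (len 6), cursors c1@2 c2@2 c3@5 c4@6, authorship .....4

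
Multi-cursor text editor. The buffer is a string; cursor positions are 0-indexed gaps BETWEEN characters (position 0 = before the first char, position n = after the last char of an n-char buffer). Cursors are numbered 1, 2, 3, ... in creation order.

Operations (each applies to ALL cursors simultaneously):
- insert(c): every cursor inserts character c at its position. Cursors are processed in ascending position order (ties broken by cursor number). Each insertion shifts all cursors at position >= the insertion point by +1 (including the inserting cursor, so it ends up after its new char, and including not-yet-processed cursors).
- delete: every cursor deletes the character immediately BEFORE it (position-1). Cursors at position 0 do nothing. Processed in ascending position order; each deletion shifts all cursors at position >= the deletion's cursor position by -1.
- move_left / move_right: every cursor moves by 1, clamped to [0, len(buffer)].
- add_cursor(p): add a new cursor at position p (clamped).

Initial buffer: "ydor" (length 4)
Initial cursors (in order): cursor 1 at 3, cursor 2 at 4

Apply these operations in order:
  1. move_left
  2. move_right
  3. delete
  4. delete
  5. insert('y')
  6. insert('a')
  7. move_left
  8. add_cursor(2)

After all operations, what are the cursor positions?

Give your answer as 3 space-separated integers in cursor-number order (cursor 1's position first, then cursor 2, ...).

Answer: 3 3 2

Derivation:
After op 1 (move_left): buffer="ydor" (len 4), cursors c1@2 c2@3, authorship ....
After op 2 (move_right): buffer="ydor" (len 4), cursors c1@3 c2@4, authorship ....
After op 3 (delete): buffer="yd" (len 2), cursors c1@2 c2@2, authorship ..
After op 4 (delete): buffer="" (len 0), cursors c1@0 c2@0, authorship 
After op 5 (insert('y')): buffer="yy" (len 2), cursors c1@2 c2@2, authorship 12
After op 6 (insert('a')): buffer="yyaa" (len 4), cursors c1@4 c2@4, authorship 1212
After op 7 (move_left): buffer="yyaa" (len 4), cursors c1@3 c2@3, authorship 1212
After op 8 (add_cursor(2)): buffer="yyaa" (len 4), cursors c3@2 c1@3 c2@3, authorship 1212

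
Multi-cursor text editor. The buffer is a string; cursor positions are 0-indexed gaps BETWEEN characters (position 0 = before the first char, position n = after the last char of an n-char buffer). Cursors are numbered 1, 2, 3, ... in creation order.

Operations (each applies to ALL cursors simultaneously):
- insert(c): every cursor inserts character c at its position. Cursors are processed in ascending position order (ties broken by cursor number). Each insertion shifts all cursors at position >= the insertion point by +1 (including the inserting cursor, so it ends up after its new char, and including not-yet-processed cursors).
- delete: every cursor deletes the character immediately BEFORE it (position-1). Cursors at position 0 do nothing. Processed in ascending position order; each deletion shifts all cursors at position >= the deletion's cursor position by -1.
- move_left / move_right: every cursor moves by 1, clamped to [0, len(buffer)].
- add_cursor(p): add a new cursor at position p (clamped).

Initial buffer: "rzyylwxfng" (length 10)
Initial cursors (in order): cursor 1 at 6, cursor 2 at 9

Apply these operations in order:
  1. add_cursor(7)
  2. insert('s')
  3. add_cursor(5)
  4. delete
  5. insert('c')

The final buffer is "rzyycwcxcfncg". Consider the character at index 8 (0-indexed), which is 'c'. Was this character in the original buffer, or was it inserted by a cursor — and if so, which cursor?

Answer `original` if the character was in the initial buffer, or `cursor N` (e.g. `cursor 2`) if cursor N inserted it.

After op 1 (add_cursor(7)): buffer="rzyylwxfng" (len 10), cursors c1@6 c3@7 c2@9, authorship ..........
After op 2 (insert('s')): buffer="rzyylwsxsfnsg" (len 13), cursors c1@7 c3@9 c2@12, authorship ......1.3..2.
After op 3 (add_cursor(5)): buffer="rzyylwsxsfnsg" (len 13), cursors c4@5 c1@7 c3@9 c2@12, authorship ......1.3..2.
After op 4 (delete): buffer="rzyywxfng" (len 9), cursors c4@4 c1@5 c3@6 c2@8, authorship .........
After op 5 (insert('c')): buffer="rzyycwcxcfncg" (len 13), cursors c4@5 c1@7 c3@9 c2@12, authorship ....4.1.3..2.
Authorship (.=original, N=cursor N): . . . . 4 . 1 . 3 . . 2 .
Index 8: author = 3

Answer: cursor 3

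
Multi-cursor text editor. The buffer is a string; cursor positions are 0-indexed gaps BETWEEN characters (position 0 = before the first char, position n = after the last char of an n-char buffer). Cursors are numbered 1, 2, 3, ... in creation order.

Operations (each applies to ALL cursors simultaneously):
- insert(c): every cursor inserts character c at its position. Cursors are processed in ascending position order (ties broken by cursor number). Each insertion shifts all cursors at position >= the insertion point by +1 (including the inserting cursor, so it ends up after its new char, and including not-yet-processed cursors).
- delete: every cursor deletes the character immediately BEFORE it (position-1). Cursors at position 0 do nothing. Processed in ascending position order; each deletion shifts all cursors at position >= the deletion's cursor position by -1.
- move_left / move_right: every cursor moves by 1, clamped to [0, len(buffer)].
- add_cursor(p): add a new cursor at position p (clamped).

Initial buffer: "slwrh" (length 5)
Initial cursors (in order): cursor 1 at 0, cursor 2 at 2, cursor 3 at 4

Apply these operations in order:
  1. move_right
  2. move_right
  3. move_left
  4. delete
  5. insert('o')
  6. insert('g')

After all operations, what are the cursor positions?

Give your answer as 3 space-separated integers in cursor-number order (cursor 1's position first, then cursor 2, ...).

After op 1 (move_right): buffer="slwrh" (len 5), cursors c1@1 c2@3 c3@5, authorship .....
After op 2 (move_right): buffer="slwrh" (len 5), cursors c1@2 c2@4 c3@5, authorship .....
After op 3 (move_left): buffer="slwrh" (len 5), cursors c1@1 c2@3 c3@4, authorship .....
After op 4 (delete): buffer="lh" (len 2), cursors c1@0 c2@1 c3@1, authorship ..
After op 5 (insert('o')): buffer="olooh" (len 5), cursors c1@1 c2@4 c3@4, authorship 1.23.
After op 6 (insert('g')): buffer="oglooggh" (len 8), cursors c1@2 c2@7 c3@7, authorship 11.2323.

Answer: 2 7 7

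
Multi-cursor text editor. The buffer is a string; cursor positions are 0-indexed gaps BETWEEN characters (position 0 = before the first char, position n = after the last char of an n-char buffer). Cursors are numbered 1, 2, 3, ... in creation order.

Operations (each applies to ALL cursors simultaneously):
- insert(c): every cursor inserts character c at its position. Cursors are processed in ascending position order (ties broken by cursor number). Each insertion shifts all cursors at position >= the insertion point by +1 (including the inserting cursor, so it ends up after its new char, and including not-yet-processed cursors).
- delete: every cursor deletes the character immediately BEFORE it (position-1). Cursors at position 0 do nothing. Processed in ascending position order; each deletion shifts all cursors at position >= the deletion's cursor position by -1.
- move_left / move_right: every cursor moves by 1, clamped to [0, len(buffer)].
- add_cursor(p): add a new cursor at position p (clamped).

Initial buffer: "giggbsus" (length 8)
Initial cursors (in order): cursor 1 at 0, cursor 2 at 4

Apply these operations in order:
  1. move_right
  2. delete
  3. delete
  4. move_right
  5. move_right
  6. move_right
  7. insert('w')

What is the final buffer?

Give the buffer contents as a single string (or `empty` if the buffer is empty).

Answer: igswusw

Derivation:
After op 1 (move_right): buffer="giggbsus" (len 8), cursors c1@1 c2@5, authorship ........
After op 2 (delete): buffer="iggsus" (len 6), cursors c1@0 c2@3, authorship ......
After op 3 (delete): buffer="igsus" (len 5), cursors c1@0 c2@2, authorship .....
After op 4 (move_right): buffer="igsus" (len 5), cursors c1@1 c2@3, authorship .....
After op 5 (move_right): buffer="igsus" (len 5), cursors c1@2 c2@4, authorship .....
After op 6 (move_right): buffer="igsus" (len 5), cursors c1@3 c2@5, authorship .....
After op 7 (insert('w')): buffer="igswusw" (len 7), cursors c1@4 c2@7, authorship ...1..2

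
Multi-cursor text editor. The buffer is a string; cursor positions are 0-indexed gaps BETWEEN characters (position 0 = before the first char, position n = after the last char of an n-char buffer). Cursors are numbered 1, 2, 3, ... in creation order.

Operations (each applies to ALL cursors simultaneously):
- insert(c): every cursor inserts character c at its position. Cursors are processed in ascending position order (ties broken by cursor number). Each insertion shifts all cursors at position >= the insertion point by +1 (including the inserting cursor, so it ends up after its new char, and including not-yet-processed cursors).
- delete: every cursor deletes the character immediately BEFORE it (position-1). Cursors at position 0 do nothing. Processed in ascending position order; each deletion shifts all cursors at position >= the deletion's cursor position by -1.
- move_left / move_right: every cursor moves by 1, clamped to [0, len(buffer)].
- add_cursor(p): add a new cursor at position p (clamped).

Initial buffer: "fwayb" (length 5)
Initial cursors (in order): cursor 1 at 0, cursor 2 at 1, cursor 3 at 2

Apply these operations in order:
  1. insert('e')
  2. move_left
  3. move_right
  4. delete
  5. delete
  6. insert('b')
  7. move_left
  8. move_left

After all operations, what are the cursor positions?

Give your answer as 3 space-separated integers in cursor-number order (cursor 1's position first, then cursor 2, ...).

After op 1 (insert('e')): buffer="efeweayb" (len 8), cursors c1@1 c2@3 c3@5, authorship 1.2.3...
After op 2 (move_left): buffer="efeweayb" (len 8), cursors c1@0 c2@2 c3@4, authorship 1.2.3...
After op 3 (move_right): buffer="efeweayb" (len 8), cursors c1@1 c2@3 c3@5, authorship 1.2.3...
After op 4 (delete): buffer="fwayb" (len 5), cursors c1@0 c2@1 c3@2, authorship .....
After op 5 (delete): buffer="ayb" (len 3), cursors c1@0 c2@0 c3@0, authorship ...
After op 6 (insert('b')): buffer="bbbayb" (len 6), cursors c1@3 c2@3 c3@3, authorship 123...
After op 7 (move_left): buffer="bbbayb" (len 6), cursors c1@2 c2@2 c3@2, authorship 123...
After op 8 (move_left): buffer="bbbayb" (len 6), cursors c1@1 c2@1 c3@1, authorship 123...

Answer: 1 1 1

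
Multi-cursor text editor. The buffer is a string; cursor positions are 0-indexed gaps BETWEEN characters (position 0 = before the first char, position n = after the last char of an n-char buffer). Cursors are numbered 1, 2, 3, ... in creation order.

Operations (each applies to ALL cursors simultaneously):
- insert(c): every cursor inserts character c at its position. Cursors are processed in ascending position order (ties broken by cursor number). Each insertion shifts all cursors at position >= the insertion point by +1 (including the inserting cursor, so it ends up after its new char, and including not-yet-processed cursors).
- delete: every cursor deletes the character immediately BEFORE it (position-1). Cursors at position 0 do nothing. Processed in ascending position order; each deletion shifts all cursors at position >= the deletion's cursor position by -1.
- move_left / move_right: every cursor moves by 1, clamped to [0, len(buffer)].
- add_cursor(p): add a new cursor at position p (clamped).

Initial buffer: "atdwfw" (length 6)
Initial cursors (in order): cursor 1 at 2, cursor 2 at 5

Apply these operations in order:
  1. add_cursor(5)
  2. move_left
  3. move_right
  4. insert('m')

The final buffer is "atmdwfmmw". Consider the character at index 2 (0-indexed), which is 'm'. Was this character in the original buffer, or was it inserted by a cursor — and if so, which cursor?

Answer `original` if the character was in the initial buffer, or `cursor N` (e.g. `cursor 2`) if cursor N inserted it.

Answer: cursor 1

Derivation:
After op 1 (add_cursor(5)): buffer="atdwfw" (len 6), cursors c1@2 c2@5 c3@5, authorship ......
After op 2 (move_left): buffer="atdwfw" (len 6), cursors c1@1 c2@4 c3@4, authorship ......
After op 3 (move_right): buffer="atdwfw" (len 6), cursors c1@2 c2@5 c3@5, authorship ......
After op 4 (insert('m')): buffer="atmdwfmmw" (len 9), cursors c1@3 c2@8 c3@8, authorship ..1...23.
Authorship (.=original, N=cursor N): . . 1 . . . 2 3 .
Index 2: author = 1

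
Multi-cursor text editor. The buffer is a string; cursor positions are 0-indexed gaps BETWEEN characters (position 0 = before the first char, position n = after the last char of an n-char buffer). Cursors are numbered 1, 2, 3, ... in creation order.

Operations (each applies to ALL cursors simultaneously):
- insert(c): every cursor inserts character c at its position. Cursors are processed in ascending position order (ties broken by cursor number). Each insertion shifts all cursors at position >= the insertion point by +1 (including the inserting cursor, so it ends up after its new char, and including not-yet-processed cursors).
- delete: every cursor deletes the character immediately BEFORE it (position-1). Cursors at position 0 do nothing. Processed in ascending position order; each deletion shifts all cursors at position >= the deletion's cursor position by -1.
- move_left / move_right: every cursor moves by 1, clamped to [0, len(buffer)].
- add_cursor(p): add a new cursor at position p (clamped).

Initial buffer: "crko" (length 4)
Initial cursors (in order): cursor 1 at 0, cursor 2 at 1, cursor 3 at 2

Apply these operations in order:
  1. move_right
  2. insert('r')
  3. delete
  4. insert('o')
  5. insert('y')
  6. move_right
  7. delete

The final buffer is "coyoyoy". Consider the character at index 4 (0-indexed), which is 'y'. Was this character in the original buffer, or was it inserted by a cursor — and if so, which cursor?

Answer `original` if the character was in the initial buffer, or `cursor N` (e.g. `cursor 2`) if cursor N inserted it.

After op 1 (move_right): buffer="crko" (len 4), cursors c1@1 c2@2 c3@3, authorship ....
After op 2 (insert('r')): buffer="crrrkro" (len 7), cursors c1@2 c2@4 c3@6, authorship .1.2.3.
After op 3 (delete): buffer="crko" (len 4), cursors c1@1 c2@2 c3@3, authorship ....
After op 4 (insert('o')): buffer="corokoo" (len 7), cursors c1@2 c2@4 c3@6, authorship .1.2.3.
After op 5 (insert('y')): buffer="coyroykoyo" (len 10), cursors c1@3 c2@6 c3@9, authorship .11.22.33.
After op 6 (move_right): buffer="coyroykoyo" (len 10), cursors c1@4 c2@7 c3@10, authorship .11.22.33.
After op 7 (delete): buffer="coyoyoy" (len 7), cursors c1@3 c2@5 c3@7, authorship .112233
Authorship (.=original, N=cursor N): . 1 1 2 2 3 3
Index 4: author = 2

Answer: cursor 2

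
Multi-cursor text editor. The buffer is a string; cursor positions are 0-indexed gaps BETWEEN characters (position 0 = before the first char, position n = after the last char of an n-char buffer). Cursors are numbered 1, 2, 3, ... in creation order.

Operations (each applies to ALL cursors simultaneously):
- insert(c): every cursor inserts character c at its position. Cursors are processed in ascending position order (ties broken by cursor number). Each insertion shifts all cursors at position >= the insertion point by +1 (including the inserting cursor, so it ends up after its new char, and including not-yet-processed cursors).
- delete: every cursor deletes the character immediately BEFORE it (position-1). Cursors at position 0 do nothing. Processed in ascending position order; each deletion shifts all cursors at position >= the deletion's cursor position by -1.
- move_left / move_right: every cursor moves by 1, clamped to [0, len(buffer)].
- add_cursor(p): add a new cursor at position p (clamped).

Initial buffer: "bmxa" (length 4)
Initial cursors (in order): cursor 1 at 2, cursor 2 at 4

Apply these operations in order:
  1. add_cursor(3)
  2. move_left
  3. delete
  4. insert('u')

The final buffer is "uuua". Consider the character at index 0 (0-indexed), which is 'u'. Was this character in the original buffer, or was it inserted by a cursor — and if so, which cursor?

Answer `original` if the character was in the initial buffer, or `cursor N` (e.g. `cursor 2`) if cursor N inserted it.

Answer: cursor 1

Derivation:
After op 1 (add_cursor(3)): buffer="bmxa" (len 4), cursors c1@2 c3@3 c2@4, authorship ....
After op 2 (move_left): buffer="bmxa" (len 4), cursors c1@1 c3@2 c2@3, authorship ....
After op 3 (delete): buffer="a" (len 1), cursors c1@0 c2@0 c3@0, authorship .
After op 4 (insert('u')): buffer="uuua" (len 4), cursors c1@3 c2@3 c3@3, authorship 123.
Authorship (.=original, N=cursor N): 1 2 3 .
Index 0: author = 1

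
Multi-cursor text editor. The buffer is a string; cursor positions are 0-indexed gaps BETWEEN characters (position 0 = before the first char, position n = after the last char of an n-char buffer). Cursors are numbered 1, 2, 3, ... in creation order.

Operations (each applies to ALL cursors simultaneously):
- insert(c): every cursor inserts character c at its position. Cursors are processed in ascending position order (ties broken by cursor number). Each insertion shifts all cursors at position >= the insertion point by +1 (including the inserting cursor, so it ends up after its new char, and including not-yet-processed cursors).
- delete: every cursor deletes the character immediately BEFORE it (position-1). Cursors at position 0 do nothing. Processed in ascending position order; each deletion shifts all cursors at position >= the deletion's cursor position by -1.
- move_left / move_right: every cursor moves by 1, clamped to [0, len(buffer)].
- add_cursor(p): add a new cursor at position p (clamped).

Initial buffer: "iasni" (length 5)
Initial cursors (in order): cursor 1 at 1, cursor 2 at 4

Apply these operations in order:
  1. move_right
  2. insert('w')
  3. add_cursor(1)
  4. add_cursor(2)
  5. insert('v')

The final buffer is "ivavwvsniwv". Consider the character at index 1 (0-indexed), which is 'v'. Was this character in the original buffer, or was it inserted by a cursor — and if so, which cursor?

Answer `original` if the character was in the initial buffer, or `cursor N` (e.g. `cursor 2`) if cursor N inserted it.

Answer: cursor 3

Derivation:
After op 1 (move_right): buffer="iasni" (len 5), cursors c1@2 c2@5, authorship .....
After op 2 (insert('w')): buffer="iawsniw" (len 7), cursors c1@3 c2@7, authorship ..1...2
After op 3 (add_cursor(1)): buffer="iawsniw" (len 7), cursors c3@1 c1@3 c2@7, authorship ..1...2
After op 4 (add_cursor(2)): buffer="iawsniw" (len 7), cursors c3@1 c4@2 c1@3 c2@7, authorship ..1...2
After op 5 (insert('v')): buffer="ivavwvsniwv" (len 11), cursors c3@2 c4@4 c1@6 c2@11, authorship .3.411...22
Authorship (.=original, N=cursor N): . 3 . 4 1 1 . . . 2 2
Index 1: author = 3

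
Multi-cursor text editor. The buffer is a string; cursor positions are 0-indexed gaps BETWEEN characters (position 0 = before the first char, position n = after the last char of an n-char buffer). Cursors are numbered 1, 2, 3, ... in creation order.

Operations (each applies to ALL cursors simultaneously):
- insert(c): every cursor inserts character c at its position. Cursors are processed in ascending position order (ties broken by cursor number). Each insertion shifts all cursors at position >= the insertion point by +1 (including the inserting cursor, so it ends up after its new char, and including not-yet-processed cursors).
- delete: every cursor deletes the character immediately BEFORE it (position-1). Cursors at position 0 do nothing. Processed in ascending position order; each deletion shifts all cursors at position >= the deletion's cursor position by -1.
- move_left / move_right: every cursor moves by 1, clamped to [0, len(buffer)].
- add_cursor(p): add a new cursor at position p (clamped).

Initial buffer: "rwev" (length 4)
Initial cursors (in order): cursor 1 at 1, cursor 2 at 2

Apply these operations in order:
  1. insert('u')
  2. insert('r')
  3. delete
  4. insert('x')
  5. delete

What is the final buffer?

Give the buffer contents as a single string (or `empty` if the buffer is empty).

Answer: ruwuev

Derivation:
After op 1 (insert('u')): buffer="ruwuev" (len 6), cursors c1@2 c2@4, authorship .1.2..
After op 2 (insert('r')): buffer="rurwurev" (len 8), cursors c1@3 c2@6, authorship .11.22..
After op 3 (delete): buffer="ruwuev" (len 6), cursors c1@2 c2@4, authorship .1.2..
After op 4 (insert('x')): buffer="ruxwuxev" (len 8), cursors c1@3 c2@6, authorship .11.22..
After op 5 (delete): buffer="ruwuev" (len 6), cursors c1@2 c2@4, authorship .1.2..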